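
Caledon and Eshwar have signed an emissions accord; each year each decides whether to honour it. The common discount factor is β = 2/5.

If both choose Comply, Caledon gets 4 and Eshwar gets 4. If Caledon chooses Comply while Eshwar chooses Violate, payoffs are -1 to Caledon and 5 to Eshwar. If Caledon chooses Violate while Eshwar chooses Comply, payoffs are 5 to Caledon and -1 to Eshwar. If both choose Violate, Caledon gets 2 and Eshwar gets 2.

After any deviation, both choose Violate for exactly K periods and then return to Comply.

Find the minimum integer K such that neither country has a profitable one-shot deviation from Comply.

2

Need Σ_{k=1}^{K} β^k ≥ (5−4)/(4−2) = 0.5000 at β = 2/5.
At K = 1 the sum is 0.4000 < 0.5000; at K = 2 it is 0.5600 ≥ 0.5000.
So the minimum punishment length is K = 2.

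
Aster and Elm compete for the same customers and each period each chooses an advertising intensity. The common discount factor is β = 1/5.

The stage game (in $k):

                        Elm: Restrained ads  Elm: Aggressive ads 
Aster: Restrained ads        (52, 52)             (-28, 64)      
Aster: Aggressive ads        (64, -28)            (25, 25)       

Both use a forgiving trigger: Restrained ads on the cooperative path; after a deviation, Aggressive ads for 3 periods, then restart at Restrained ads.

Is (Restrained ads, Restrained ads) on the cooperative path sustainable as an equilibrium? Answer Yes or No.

No

Comparing payoff streams over the 4 periods until play realigns: cooperate → 52(1+β+…+β^3); deviate → 64 + 25(β+…+β^3).
Cooperation is sustained iff (52−25)(β+…+β^3) ≥ 64−52.
β+…+β^3 = 1/5·(1−(1/5)^3)/(1−1/5) = 0.2480, and (64−52)/(52−25) = 0.4444.
0.2480 < 0.4444, so cooperation is not sustainable.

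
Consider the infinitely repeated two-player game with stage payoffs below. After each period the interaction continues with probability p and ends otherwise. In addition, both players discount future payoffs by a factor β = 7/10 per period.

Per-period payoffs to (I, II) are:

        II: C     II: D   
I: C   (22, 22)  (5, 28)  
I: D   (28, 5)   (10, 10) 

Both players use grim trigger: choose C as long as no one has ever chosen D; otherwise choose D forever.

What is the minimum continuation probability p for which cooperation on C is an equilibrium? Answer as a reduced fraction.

Expected continuation weight on next period's payoff is β·p = 7/10·p, which plays the role of the discount factor.
Cooperation requires 7/10·p ≥ (28−22)/(28−10) = 1/3, hence p ≥ 10/21.

10/21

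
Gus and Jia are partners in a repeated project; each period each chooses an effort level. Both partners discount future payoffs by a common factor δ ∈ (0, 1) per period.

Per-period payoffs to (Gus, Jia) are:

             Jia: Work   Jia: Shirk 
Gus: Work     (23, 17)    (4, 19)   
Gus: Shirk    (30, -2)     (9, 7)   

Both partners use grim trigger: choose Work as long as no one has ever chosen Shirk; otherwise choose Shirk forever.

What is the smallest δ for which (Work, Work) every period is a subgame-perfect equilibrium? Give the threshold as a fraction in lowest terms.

1/3

Gus: cooperation gives 23 each period; deviation gives 30 once then 9 forever.
  23/(1−δ) ≥ 30 + 9δ/(1−δ) ⇒ δ ≥ 7/21 = 1/3.
Jia: cooperation gives 17 each period; deviation gives 19 once then 7 forever.
  δ ≥ 2/12 = 1/6.
Both must hold, so the binding constraint is Gus's: δ ≥ 1/3.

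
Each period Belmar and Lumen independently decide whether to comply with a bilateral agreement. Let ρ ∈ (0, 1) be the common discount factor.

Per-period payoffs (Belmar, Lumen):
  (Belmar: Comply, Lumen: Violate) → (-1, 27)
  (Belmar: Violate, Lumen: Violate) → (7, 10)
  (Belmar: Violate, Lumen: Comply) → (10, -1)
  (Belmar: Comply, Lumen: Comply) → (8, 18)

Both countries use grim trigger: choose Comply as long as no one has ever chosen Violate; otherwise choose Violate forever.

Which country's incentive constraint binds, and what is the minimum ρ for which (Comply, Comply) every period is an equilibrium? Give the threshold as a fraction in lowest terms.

Belmar; ρ ≥ 2/3

For Belmar: deviation gain 10−8 = 2, per-period punishment loss 8−7 = 1. IC gives ρ ≥ 2/3.
For Lumen: gain 9, loss 8 per period, so ρ ≥ 9/17.
The tighter constraint is Belmar's, so cooperation needs ρ ≥ 2/3.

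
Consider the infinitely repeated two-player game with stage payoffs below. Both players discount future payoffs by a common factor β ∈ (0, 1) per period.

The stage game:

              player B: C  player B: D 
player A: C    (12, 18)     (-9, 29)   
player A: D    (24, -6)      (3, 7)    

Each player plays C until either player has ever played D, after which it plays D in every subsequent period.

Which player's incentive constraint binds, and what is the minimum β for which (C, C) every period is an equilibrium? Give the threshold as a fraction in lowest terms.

player A; β ≥ 4/7

For player A: deviation gain 24−12 = 12, per-period punishment loss 12−3 = 9. IC gives β ≥ 12/21 = 4/7.
For player B: gain 11, loss 11 per period, so β ≥ 11/22 = 1/2.
The tighter constraint is player A's, so cooperation needs β ≥ 4/7.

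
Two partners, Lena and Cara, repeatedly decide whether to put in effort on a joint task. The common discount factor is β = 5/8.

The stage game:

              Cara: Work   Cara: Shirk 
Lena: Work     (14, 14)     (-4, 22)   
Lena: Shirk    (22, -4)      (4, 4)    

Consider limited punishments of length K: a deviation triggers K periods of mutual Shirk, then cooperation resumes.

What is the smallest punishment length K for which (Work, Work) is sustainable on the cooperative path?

2

Need Σ_{k=1}^{K} β^k ≥ (22−14)/(14−4) = 0.8000 at β = 5/8.
At K = 1 the sum is 0.6250 < 0.8000; at K = 2 it is 1.0156 ≥ 0.8000.
So the minimum punishment length is K = 2.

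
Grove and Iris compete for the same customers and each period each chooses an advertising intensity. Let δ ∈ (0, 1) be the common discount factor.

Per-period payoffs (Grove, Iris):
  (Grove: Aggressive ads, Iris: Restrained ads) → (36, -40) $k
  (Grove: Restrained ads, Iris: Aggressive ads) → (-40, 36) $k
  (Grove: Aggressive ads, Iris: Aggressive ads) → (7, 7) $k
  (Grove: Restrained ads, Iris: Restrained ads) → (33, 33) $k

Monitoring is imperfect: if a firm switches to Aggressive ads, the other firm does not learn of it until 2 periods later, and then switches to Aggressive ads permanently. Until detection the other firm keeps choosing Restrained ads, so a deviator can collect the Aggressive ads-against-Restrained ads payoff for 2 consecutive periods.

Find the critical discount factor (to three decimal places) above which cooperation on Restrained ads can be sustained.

0.322

The best deviation is to choose Aggressive ads for all 2 undetected periods, earning 36 each, then 7 forever once detected.
Deviation value: 36(1−δ^2)/(1−δ) + 7δ^2/(1−δ); cooperation value: 33/(1−δ).
IC: 33 ≥ 36(1−δ^2) + 7δ^2 = 36 − 29δ^2.
So δ^2 ≥ 3/29, giving δ ≥ (3/29)^(1/2) ≈ 0.322.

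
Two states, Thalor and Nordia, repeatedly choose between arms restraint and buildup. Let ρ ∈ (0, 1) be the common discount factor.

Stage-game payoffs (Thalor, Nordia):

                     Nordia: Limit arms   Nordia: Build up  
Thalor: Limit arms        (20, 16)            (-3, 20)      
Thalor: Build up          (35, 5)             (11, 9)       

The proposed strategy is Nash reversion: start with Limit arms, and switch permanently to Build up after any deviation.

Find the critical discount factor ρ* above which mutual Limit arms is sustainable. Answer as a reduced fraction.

Thalor's threshold: (35−20)/(35−11) = 5/8.
Nordia's threshold: (20−16)/(20−9) = 4/11.
5/8 > 4/11, so Thalor binds and ρ* = 5/8.

5/8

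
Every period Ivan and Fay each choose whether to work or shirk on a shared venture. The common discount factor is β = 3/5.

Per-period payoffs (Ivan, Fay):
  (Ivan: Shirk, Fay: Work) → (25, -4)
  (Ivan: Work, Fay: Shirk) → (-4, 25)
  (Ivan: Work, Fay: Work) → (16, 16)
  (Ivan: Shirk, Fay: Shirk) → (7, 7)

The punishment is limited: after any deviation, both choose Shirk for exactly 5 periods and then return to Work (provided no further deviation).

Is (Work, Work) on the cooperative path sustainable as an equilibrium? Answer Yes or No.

IC: β+…+β^5 ≥ (25−16)/(16−7) = 1.
At β = 3/5: partial sum = 1.3834 ≥ 1.0000. Cooperation sustainable.

Yes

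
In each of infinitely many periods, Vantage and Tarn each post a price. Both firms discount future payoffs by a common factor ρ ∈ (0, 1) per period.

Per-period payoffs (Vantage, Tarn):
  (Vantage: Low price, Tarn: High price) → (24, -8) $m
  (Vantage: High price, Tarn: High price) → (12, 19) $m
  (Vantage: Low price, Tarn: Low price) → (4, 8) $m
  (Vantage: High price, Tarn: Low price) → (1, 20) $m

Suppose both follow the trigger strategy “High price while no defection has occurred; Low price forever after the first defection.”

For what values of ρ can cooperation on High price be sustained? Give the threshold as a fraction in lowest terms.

3/5

Vantage: cooperation gives 12 each period; deviation gives 24 once then 4 forever.
  12/(1−ρ) ≥ 24 + 4ρ/(1−ρ) ⇒ ρ ≥ 12/20 = 3/5.
Tarn: cooperation gives 19 each period; deviation gives 20 once then 8 forever.
  ρ ≥ 1/12.
Both must hold, so the binding constraint is Vantage's: ρ ≥ 3/5.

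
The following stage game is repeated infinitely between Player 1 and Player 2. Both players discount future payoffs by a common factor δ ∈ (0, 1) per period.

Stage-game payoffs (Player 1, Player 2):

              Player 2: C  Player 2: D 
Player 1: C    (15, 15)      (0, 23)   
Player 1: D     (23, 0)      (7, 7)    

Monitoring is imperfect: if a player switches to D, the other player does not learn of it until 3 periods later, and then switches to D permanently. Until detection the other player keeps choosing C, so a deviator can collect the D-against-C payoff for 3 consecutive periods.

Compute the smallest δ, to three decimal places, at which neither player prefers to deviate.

0.794

Deviating for the 3 undetected periods gains 23−15 = 8 per period over cooperation, then loses 15−7 = 8 per period forever once punishment starts.
Gain: 8(1 + δ + … + δ^2); loss: 8·δ^3/(1−δ).
No profitable deviation ⇔ 8(1−δ^3) ≤ 8·δ^3, i.e. δ^3 ≥ 8/(8+8) = 1/2.
Hence δ ≥ (1/2)^(1/3) ≈ 0.794.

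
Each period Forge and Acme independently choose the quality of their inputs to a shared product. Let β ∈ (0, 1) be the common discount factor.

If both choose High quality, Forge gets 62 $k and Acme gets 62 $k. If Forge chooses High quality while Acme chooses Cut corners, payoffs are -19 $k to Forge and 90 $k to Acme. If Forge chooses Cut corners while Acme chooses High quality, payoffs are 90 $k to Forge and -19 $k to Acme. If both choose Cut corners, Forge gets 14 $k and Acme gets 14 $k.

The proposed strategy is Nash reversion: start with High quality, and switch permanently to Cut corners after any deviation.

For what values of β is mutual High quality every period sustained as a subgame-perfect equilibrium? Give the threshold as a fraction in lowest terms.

62/(1−β) ≥ 90 + 14β/(1−β)
62 ≥ 90 − 76β
β ≥ 28/76 = 7/19.

7/19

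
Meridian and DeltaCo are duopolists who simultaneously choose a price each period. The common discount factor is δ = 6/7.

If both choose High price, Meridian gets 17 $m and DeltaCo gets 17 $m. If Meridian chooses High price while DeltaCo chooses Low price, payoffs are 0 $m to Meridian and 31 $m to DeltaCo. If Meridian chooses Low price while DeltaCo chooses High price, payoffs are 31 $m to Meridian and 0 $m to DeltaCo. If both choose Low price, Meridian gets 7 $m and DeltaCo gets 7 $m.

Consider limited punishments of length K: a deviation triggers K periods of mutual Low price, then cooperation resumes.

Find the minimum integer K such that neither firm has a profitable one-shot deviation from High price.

IC: δ(1−δ^K)/(1−δ) ≥ (31−17)/(17−7) = 7/5.
With δ = 6/7: need 1 − δ^K ≥ 7/5·(1−6/7)/(6/7), i.e. δ^K ≤ 0.7667.
Since (6/7)^1 = 0.8571 and (6/7)^2 = 0.7347, the smallest such K is 2.

2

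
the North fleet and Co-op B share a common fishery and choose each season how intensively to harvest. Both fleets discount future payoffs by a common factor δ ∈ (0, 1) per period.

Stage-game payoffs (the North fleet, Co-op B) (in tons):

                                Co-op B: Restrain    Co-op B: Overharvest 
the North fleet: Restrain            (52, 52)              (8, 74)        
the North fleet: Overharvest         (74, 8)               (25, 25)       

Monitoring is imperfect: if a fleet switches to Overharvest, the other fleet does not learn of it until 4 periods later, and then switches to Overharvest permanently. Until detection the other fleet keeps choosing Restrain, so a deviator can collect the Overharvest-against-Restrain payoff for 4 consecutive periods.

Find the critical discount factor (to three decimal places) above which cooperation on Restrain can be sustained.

0.819

The best deviation is to choose Overharvest for all 4 undetected periods, earning 74 each, then 25 forever once detected.
Deviation value: 74(1−δ^4)/(1−δ) + 25δ^4/(1−δ); cooperation value: 52/(1−δ).
IC: 52 ≥ 74(1−δ^4) + 25δ^4 = 74 − 49δ^4.
So δ^4 ≥ 22/49, giving δ ≥ (22/49)^(1/4) ≈ 0.819.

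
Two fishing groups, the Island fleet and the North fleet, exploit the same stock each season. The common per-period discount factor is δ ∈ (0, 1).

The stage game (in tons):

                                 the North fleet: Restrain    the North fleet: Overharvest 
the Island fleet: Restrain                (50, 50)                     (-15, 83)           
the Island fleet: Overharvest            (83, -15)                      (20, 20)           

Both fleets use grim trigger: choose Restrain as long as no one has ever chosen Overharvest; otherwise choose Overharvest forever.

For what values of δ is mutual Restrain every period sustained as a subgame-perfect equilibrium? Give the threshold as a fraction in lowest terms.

Cooperation forever yields 50 each period: 50/(1−δ).
Deviating yields 83 once, then 20 forever: 83 + 20δ/(1−δ).
No profitable deviation requires 50/(1−δ) ≥ 83 + 20δ/(1−δ).
Multiplying by (1−δ): 50 ≥ 83(1−δ) + 20δ = 83 − 63δ.
So 63δ ≥ 33, i.e. δ ≥ 33/63 = 11/21.

11/21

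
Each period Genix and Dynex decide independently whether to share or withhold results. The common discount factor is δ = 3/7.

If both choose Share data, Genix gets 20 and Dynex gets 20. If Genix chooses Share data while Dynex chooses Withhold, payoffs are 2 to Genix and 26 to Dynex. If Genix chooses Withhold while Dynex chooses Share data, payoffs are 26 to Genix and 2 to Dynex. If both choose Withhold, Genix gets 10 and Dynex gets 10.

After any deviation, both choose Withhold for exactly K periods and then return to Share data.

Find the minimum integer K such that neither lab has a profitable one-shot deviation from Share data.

2

IC: δ(1−δ^K)/(1−δ) ≥ (26−20)/(20−10) = 3/5.
With δ = 3/7: need 1 − δ^K ≥ 3/5·(1−3/7)/(3/7), i.e. δ^K ≤ 0.2000.
Since (3/7)^1 = 0.4286 and (3/7)^2 = 0.1837, the smallest such K is 2.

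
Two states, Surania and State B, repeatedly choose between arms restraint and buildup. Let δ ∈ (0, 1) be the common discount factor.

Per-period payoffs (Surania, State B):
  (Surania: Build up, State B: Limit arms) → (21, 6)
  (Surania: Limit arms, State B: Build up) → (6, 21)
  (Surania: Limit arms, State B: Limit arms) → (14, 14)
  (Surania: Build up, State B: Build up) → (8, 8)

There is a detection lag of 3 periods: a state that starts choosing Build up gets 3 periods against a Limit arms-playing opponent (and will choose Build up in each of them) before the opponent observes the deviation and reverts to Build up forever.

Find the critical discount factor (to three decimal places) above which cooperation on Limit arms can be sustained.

0.814

The best deviation is to choose Build up for all 3 undetected periods, earning 21 each, then 8 forever once detected.
Deviation value: 21(1−δ^3)/(1−δ) + 8δ^3/(1−δ); cooperation value: 14/(1−δ).
IC: 14 ≥ 21(1−δ^3) + 8δ^3 = 21 − 13δ^3.
So δ^3 ≥ 7/13, giving δ ≥ (7/13)^(1/3) ≈ 0.814.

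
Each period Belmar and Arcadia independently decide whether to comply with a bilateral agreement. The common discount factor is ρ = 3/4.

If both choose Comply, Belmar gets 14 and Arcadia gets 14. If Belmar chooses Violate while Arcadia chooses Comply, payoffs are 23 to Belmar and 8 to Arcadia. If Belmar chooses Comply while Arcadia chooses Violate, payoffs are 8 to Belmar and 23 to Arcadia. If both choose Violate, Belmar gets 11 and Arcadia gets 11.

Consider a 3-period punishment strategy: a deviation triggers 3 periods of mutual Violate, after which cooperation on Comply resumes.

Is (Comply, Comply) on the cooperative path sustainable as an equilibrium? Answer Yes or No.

Comparing payoff streams over the 4 periods until play realigns: cooperate → 14(1+ρ+…+ρ^3); deviate → 23 + 11(ρ+…+ρ^3).
Cooperation is sustained iff (14−11)(ρ+…+ρ^3) ≥ 23−14.
ρ+…+ρ^3 = 3/4·(1−(3/4)^3)/(1−3/4) = 1.7344, and (23−14)/(14−11) = 3.0000.
1.7344 < 3.0000, so cooperation is not sustainable.

No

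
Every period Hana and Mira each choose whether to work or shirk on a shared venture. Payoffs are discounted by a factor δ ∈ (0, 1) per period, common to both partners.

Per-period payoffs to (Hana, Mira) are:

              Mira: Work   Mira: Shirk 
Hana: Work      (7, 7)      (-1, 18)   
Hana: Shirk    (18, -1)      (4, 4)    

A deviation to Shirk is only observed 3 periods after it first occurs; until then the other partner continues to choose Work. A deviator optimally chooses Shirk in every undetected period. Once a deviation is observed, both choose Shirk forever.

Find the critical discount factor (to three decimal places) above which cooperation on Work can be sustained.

0.923

A deviator earns 18 for 3 periods, then 4 forever; cooperating earns 7 forever. Multiplying the IC by (1−δ):
7 ≥ 18(1−δ^3) + 4δ^3, so 14·δ^3 ≥ 11 and δ^3 ≥ 11/14.
δ ≥ (11/14)^(1/3) ≈ 0.923.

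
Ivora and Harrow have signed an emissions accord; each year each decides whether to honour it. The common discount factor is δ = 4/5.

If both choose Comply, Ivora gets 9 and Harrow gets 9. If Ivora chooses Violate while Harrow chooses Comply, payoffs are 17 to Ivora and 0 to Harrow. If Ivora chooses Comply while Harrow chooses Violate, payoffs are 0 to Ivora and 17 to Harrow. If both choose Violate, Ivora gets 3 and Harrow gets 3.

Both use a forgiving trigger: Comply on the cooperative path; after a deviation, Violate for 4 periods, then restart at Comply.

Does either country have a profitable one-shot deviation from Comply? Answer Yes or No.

No

Comparing payoff streams over the 5 periods until play realigns: cooperate → 9(1+δ+…+δ^4); deviate → 17 + 3(δ+…+δ^4).
Cooperation is sustained iff (9−3)(δ+…+δ^4) ≥ 17−9.
δ+…+δ^4 = 4/5·(1−(4/5)^4)/(1−4/5) = 2.3616, and (17−9)/(9−3) = 1.3333.
2.3616 ≥ 1.3333, so cooperation is sustainable.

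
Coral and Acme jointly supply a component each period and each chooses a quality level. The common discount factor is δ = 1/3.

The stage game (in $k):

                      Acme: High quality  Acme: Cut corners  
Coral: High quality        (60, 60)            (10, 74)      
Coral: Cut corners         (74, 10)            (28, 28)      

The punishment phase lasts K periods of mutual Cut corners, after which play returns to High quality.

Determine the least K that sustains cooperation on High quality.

2

No profitable deviation requires (60−28)(δ+…+δ^K) ≥ 74−60, i.e. δ+…+δ^K ≥ 7/16 ≈ 0.4375.
With δ = 1/3, the partial sums are K=1: 0.3333, K=2: 0.4444.
K = 2 is the first length at which the sum reaches 0.4375.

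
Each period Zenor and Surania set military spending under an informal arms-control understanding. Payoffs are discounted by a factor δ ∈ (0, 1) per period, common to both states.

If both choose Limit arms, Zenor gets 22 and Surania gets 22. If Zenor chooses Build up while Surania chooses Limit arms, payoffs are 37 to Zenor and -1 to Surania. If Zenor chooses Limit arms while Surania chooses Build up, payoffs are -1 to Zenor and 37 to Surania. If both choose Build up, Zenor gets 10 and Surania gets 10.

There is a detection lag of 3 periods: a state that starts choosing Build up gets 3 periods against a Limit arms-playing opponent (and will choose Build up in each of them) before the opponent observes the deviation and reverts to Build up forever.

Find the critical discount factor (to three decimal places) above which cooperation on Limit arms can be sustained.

Deviating for the 3 undetected periods gains 37−22 = 15 per period over cooperation, then loses 22−10 = 12 per period forever once punishment starts.
Gain: 15(1 + δ + … + δ^2); loss: 12·δ^3/(1−δ).
No profitable deviation ⇔ 15(1−δ^3) ≤ 12·δ^3, i.e. δ^3 ≥ 15/(15+12) = 5/9.
Hence δ ≥ (5/9)^(1/3) ≈ 0.822.

0.822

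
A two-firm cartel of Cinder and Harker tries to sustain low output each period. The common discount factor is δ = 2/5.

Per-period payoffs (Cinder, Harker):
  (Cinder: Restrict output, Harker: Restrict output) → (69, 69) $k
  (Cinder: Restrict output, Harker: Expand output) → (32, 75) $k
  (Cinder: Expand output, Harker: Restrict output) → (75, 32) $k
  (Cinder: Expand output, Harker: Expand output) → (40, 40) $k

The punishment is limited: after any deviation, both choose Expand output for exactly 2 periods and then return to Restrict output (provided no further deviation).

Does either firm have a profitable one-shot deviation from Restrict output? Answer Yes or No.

A one-shot deviation gives 75 now, then 40 for 2 periods, then back to 69.
Gain from deviating: (75−69) today; loss: (69−40) in each of the next 2 periods.
No-deviation condition: (69−40)(δ+…+δ^2) ≥ 75−69, i.e. δ+…+δ^2 ≥ 6/29.
At δ = 2/5: δ+…+δ^2 = 0.5600 ≥ 0.2069.
So cooperation is sustainable.

No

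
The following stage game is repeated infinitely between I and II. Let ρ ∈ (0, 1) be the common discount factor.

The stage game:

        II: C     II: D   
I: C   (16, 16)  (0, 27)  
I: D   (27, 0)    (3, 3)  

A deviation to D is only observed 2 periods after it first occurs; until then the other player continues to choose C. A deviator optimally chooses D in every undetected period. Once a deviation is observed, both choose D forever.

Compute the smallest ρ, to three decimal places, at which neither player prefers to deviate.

0.677

Deviating for the 2 undetected periods gains 27−16 = 11 per period over cooperation, then loses 16−3 = 13 per period forever once punishment starts.
Gain: 11(1 + ρ + … + ρ^1); loss: 13·ρ^2/(1−ρ).
No profitable deviation ⇔ 11(1−ρ^2) ≤ 13·ρ^2, i.e. ρ^2 ≥ 11/(11+13) = 11/24.
Hence ρ ≥ (11/24)^(1/2) ≈ 0.677.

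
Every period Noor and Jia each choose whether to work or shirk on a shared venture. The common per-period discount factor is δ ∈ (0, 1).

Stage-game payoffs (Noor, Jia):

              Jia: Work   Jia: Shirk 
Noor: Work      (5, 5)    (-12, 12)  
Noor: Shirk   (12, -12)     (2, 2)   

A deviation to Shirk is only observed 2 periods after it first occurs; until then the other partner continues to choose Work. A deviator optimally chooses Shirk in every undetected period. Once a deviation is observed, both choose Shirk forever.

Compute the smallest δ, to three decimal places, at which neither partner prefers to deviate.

Deviating for the 2 undetected periods gains 12−5 = 7 per period over cooperation, then loses 5−2 = 3 per period forever once punishment starts.
Gain: 7(1 + δ + … + δ^1); loss: 3·δ^2/(1−δ).
No profitable deviation ⇔ 7(1−δ^2) ≤ 3·δ^2, i.e. δ^2 ≥ 7/(7+3) = 7/10.
Hence δ ≥ (7/10)^(1/2) ≈ 0.837.

0.837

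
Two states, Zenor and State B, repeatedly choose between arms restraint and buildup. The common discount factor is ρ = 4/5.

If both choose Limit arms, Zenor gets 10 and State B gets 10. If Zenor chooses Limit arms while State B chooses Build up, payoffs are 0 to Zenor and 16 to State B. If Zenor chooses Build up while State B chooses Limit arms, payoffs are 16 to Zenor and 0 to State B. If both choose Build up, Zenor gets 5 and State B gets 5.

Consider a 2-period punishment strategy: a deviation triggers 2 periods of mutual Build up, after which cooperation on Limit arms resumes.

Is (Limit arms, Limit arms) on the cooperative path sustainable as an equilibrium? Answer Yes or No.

Comparing payoff streams over the 3 periods until play realigns: cooperate → 10(1+ρ+…+ρ^2); deviate → 16 + 5(ρ+…+ρ^2).
Cooperation is sustained iff (10−5)(ρ+…+ρ^2) ≥ 16−10.
ρ+…+ρ^2 = 4/5·(1−(4/5)^2)/(1−4/5) = 1.4400, and (16−10)/(10−5) = 1.2000.
1.4400 ≥ 1.2000, so cooperation is sustainable.

Yes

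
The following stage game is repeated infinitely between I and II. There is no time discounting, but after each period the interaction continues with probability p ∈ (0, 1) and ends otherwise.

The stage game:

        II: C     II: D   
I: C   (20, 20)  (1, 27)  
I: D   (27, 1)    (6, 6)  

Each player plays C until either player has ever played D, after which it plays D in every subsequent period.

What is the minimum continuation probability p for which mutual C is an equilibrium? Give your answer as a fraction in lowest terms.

Expected cooperation value is 20 + p·20 + p²·20 + … = 20/(1−p); deviation gives 27 + p·6/(1−p).
20 ≥ 27(1−p) + 6p ⇒ 21p ≥ 7 ⇒ p ≥ 7/21 = 1/3.

1/3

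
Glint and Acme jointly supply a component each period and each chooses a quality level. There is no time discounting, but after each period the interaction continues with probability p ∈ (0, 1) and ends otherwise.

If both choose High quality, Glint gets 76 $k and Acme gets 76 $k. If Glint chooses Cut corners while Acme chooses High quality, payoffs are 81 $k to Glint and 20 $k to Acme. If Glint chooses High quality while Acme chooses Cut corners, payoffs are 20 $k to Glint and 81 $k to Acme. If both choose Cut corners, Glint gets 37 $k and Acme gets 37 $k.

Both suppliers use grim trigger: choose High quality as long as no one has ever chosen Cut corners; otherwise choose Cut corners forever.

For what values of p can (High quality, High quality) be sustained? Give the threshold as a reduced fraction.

5/44

Expected cooperation value is 76 + p·76 + p²·76 + … = 76/(1−p); deviation gives 81 + p·37/(1−p).
76 ≥ 81(1−p) + 37p ⇒ 44p ≥ 5 ⇒ p ≥ 5/44.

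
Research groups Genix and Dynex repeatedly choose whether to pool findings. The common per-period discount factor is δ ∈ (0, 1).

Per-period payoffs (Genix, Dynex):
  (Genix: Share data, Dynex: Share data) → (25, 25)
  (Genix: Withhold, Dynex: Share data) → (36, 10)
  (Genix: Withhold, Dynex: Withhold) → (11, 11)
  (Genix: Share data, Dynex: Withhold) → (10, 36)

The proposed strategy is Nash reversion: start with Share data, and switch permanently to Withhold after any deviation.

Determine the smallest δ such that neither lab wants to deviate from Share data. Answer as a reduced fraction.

11/25

One-period gain from deviating is 36 − 25 = 11. The loss is 25 − 11 = 14 in every subsequent period, with present value 14·δ/(1−δ).
Deviation is unprofitable when 14·δ/(1−δ) ≥ 11, i.e. δ/(1−δ) ≥ 11/14.
Equivalently δ ≥ 11/(11+14) = 11/25.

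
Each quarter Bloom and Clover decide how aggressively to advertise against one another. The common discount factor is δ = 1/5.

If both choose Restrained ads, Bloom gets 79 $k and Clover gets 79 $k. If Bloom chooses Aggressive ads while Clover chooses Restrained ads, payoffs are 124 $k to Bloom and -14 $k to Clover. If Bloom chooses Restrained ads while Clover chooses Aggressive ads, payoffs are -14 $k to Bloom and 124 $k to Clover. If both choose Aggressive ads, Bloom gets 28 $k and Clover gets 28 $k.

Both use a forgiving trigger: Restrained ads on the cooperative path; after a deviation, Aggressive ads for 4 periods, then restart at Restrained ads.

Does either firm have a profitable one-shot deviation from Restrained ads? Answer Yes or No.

Comparing payoff streams over the 5 periods until play realigns: cooperate → 79(1+δ+…+δ^4); deviate → 124 + 28(δ+…+δ^4).
Cooperation is sustained iff (79−28)(δ+…+δ^4) ≥ 124−79.
δ+…+δ^4 = 1/5·(1−(1/5)^4)/(1−1/5) = 0.2496, and (124−79)/(79−28) = 0.8824.
0.2496 < 0.8824, so cooperation is not sustainable.

Yes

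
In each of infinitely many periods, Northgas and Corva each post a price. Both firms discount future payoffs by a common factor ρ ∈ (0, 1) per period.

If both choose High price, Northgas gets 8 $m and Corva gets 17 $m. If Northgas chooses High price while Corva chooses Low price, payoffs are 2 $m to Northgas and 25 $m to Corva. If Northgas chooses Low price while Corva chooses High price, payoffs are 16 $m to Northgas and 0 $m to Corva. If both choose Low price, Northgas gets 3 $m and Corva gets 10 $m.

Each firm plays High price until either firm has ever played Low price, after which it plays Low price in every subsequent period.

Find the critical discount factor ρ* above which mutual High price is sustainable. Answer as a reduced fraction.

For Northgas: deviation gain 16−8 = 8, per-period punishment loss 8−3 = 5. IC gives ρ ≥ 8/13.
For Corva: gain 8, loss 7 per period, so ρ ≥ 8/15.
The tighter constraint is Northgas's, so cooperation needs ρ ≥ 8/13.

8/13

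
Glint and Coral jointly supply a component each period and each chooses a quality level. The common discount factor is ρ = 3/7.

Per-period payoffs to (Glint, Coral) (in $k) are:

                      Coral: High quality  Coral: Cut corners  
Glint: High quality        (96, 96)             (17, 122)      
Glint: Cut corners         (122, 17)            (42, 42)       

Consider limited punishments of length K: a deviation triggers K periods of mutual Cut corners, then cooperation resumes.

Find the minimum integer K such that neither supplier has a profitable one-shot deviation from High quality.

2

Need Σ_{k=1}^{K} ρ^k ≥ (122−96)/(96−42) = 0.4815 at ρ = 3/7.
At K = 1 the sum is 0.4286 < 0.4815; at K = 2 it is 0.6122 ≥ 0.4815.
So the minimum punishment length is K = 2.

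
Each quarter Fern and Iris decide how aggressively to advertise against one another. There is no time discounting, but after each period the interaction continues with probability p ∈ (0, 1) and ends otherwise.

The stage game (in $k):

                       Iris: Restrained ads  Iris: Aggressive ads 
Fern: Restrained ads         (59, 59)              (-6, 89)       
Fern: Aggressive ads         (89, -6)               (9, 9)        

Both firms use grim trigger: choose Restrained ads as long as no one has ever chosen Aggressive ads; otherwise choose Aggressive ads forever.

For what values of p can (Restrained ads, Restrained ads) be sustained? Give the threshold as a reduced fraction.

3/8

Expected cooperation value is 59 + p·59 + p²·59 + … = 59/(1−p); deviation gives 89 + p·9/(1−p).
59 ≥ 89(1−p) + 9p ⇒ 80p ≥ 30 ⇒ p ≥ 30/80 = 3/8.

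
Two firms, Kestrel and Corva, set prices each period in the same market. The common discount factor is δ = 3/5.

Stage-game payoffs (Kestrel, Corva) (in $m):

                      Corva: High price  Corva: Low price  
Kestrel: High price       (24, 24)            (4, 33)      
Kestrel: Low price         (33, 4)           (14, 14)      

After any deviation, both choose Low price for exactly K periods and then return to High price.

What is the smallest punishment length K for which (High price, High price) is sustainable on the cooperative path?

IC: δ(1−δ^K)/(1−δ) ≥ (33−24)/(24−14) = 9/10.
With δ = 3/5: need 1 − δ^K ≥ 9/10·(1−3/5)/(3/5), i.e. δ^K ≤ 0.4000.
Since (3/5)^1 = 0.6000 and (3/5)^2 = 0.3600, the smallest such K is 2.

2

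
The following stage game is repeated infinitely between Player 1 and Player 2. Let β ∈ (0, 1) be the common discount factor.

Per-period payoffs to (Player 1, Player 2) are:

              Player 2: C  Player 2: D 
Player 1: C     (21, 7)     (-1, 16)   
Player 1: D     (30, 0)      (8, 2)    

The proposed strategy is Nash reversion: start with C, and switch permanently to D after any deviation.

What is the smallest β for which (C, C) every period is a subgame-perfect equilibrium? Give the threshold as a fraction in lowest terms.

Player 1: cooperation gives 21 each period; deviation gives 30 once then 8 forever.
  21/(1−β) ≥ 30 + 8β/(1−β) ⇒ β ≥ 9/22.
Player 2: cooperation gives 7 each period; deviation gives 16 once then 2 forever.
  β ≥ 9/14.
Both must hold, so the binding constraint is Player 2's: β ≥ 9/14.

9/14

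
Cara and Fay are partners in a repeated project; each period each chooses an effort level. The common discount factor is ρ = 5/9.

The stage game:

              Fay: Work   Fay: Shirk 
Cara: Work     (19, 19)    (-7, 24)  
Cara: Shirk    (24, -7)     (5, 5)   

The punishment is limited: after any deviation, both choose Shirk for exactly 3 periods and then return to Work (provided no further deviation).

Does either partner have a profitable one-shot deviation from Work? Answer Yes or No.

A one-shot deviation gives 24 now, then 5 for 3 periods, then back to 19.
Gain from deviating: (24−19) today; loss: (19−5) in each of the next 3 periods.
No-deviation condition: (19−5)(ρ+…+ρ^3) ≥ 24−19, i.e. ρ+…+ρ^3 ≥ 5/14.
At ρ = 5/9: ρ+…+ρ^3 = 1.0357 ≥ 0.3571.
So cooperation is sustainable.

No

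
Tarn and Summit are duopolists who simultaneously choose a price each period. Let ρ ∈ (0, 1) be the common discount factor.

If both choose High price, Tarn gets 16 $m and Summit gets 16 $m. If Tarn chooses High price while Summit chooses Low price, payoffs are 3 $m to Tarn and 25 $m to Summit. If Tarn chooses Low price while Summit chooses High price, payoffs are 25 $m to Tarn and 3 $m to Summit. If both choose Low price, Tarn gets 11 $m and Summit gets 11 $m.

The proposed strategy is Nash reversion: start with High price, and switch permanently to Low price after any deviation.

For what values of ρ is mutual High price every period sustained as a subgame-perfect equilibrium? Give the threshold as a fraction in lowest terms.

9/14

One-period gain from deviating is 25 − 16 = 9. The loss is 16 − 11 = 5 in every subsequent period, with present value 5·ρ/(1−ρ).
Deviation is unprofitable when 5·ρ/(1−ρ) ≥ 9, i.e. ρ/(1−ρ) ≥ 9/5.
Equivalently ρ ≥ 9/(9+5) = 9/14.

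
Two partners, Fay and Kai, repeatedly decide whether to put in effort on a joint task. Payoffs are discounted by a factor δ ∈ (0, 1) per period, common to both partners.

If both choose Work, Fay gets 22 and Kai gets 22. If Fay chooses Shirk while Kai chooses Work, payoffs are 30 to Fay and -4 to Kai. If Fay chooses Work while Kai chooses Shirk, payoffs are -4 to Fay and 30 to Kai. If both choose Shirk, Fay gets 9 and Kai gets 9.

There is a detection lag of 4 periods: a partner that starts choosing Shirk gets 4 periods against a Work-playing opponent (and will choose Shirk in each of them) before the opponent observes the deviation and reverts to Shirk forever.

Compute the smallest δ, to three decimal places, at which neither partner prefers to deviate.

The best deviation is to choose Shirk for all 4 undetected periods, earning 30 each, then 9 forever once detected.
Deviation value: 30(1−δ^4)/(1−δ) + 9δ^4/(1−δ); cooperation value: 22/(1−δ).
IC: 22 ≥ 30(1−δ^4) + 9δ^4 = 30 − 21δ^4.
So δ^4 ≥ 8/21, giving δ ≥ (8/21)^(1/4) ≈ 0.786.

0.786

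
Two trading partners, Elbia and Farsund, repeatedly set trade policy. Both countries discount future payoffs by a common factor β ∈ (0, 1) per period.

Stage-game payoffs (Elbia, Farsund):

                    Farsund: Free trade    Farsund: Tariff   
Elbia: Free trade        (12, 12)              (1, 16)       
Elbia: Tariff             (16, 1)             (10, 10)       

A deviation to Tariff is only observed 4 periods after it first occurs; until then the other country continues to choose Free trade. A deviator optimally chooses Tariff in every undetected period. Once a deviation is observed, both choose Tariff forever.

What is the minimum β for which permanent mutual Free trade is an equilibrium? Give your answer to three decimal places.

0.904

Deviating for the 4 undetected periods gains 16−12 = 4 per period over cooperation, then loses 12−10 = 2 per period forever once punishment starts.
Gain: 4(1 + β + … + β^3); loss: 2·β^4/(1−β).
No profitable deviation ⇔ 4(1−β^4) ≤ 2·β^4, i.e. β^4 ≥ 4/(4+2) = 2/3.
Hence β ≥ (2/3)^(1/4) ≈ 0.904.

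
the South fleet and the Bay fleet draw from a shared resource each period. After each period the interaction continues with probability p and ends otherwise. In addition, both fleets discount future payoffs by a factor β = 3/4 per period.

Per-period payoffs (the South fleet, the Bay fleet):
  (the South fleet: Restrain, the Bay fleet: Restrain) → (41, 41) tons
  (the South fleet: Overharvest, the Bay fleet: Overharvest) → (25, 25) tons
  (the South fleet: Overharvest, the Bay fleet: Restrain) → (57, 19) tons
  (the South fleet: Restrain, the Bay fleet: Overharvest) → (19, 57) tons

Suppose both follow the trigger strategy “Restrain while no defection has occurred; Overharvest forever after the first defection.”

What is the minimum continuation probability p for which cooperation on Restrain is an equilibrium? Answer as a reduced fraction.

2/3

With continuation probability p and discount β, the effective per-period discount factor is βp.
Grim-trigger IC: βp ≥ (57−41)/(57−25) = 1/2.
So p ≥ (1/2)/(3/4) = 2/3.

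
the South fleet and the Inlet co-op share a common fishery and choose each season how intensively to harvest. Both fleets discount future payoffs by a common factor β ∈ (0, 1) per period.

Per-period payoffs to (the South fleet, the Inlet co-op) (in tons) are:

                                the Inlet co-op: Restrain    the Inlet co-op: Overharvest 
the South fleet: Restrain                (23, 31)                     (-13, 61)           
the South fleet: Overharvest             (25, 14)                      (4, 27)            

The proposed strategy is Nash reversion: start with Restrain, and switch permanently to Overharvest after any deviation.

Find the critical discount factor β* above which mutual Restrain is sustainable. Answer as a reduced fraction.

15/17

For the South fleet: deviation gain 25−23 = 2, per-period punishment loss 23−4 = 19. IC gives β ≥ 2/21.
For the Inlet co-op: gain 30, loss 4 per period, so β ≥ 30/34 = 15/17.
The tighter constraint is the Inlet co-op's, so cooperation needs β ≥ 15/17.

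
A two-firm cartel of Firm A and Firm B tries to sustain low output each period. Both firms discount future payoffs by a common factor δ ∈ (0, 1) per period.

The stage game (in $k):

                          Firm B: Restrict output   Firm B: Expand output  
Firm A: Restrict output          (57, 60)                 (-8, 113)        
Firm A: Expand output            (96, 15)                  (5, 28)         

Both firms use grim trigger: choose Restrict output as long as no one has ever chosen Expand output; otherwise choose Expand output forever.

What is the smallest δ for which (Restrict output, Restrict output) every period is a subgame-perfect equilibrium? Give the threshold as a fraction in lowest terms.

For Firm A: deviation gain 96−57 = 39, per-period punishment loss 57−5 = 52. IC gives δ ≥ 39/91 = 3/7.
For Firm B: gain 53, loss 32 per period, so δ ≥ 53/85.
The tighter constraint is Firm B's, so cooperation needs δ ≥ 53/85.

53/85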